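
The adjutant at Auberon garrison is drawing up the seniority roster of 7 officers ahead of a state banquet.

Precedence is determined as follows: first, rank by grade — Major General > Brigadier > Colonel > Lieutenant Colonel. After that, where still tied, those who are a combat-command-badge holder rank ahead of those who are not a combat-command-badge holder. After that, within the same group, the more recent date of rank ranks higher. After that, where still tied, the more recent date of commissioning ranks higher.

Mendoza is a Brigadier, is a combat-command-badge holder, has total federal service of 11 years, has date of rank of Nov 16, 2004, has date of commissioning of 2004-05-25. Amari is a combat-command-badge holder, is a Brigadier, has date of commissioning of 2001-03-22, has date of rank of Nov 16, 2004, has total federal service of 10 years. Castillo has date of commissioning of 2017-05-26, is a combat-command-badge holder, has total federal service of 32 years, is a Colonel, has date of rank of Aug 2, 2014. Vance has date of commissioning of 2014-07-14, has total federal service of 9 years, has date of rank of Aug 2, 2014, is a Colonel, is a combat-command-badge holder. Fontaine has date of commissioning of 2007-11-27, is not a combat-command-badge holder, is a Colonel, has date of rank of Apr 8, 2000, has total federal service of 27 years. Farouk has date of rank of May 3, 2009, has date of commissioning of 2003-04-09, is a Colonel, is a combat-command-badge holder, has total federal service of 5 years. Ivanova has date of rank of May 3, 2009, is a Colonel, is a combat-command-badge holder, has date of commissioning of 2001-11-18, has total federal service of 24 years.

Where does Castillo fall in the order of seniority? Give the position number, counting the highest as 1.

3

By grade: Mendoza and Amari (Brigadier); then Castillo, Vance, Farouk, Ivanova and Fontaine (Colonel).
Mendoza and Amari are each a combat-command-badge holder, so the next rule applies.
Mendoza and Amari both have date of rank Nov 16, 2004, so the next rule applies.
Among Mendoza and Amari, by date of commissioning (later first): Mendoza (2004-05-25) before Amari (2001-03-22).
Among Castillo, Vance, Farouk, Ivanova and Fontaine, a combat-command-badge holder before not a combat-command-badge holder: Castillo, Vance, Farouk and Ivanova (a combat-command-badge holder) before Fontaine (not a combat-command-badge holder).
Among Castillo, Vance, Farouk and Ivanova, by date of rank (later first): Castillo and Vance (Aug 2, 2014) before Farouk and Ivanova (May 3, 2009).
Among Castillo and Vance, by date of commissioning (later first): Castillo (2017-05-26) before Vance (2014-07-14).
Among Farouk and Ivanova, by date of commissioning (later first): Farouk (2003-04-09) before Ivanova (2001-11-18).
Order: Mendoza, Amari, Castillo, Vance, Farouk, Ivanova, Fontaine. So position 3.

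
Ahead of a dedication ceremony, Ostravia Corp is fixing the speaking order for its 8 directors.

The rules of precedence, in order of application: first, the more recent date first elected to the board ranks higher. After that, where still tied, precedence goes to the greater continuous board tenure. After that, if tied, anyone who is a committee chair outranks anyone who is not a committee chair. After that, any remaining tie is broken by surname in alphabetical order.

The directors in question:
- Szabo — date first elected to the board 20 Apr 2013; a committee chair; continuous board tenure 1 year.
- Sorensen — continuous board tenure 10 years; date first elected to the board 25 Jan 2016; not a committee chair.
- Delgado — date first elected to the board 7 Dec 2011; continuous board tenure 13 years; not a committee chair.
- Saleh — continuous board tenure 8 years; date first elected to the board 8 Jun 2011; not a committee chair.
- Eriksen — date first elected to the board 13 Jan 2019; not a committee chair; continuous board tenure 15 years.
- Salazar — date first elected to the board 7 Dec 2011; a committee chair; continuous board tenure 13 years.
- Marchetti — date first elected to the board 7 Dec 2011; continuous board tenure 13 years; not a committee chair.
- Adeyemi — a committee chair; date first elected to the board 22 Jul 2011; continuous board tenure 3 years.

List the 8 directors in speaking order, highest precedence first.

By date first elected to the board (later first): Eriksen (13 Jan 2019); then Sorensen (25 Jan 2016); then Szabo (20 Apr 2013); then Salazar, Delgado and Marchetti (each 7 Dec 2011); then Adeyemi (22 Jul 2011); then Saleh (8 Jun 2011).
Salazar, Delgado and Marchetti all have continuous board tenure 13 years, so the next rule applies.
Among Salazar, Delgado and Marchetti, a committee chair before not a committee chair: Salazar (a committee chair) before Delgado and Marchetti (not a committee chair).
Among Delgado and Marchetti, alphabetically by surname: Delgado before Marchetti.
Full order: Eriksen, Sorensen, Szabo, Salazar, Delgado, Marchetti, Adeyemi, Saleh.

Eriksen, Sorensen, Szabo, Salazar, Delgado, Marchetti, Adeyemi, Saleh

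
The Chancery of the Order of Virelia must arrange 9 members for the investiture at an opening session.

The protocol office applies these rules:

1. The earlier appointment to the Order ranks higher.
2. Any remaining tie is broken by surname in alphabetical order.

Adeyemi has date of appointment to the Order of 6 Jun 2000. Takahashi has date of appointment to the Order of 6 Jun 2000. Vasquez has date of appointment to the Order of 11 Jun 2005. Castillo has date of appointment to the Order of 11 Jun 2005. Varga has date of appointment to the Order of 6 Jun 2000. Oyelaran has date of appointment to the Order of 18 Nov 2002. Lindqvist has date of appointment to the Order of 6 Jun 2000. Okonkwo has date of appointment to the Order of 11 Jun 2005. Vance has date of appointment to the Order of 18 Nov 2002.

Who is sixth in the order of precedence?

Vance

By date of appointment to the Order (earlier first): Adeyemi, Lindqvist, Takahashi and Varga (each 6 Jun 2000); then Oyelaran and Vance (both 18 Nov 2002); then Castillo, Okonkwo and Vasquez (each 11 Jun 2005).
Among Adeyemi, Lindqvist, Takahashi and Varga, alphabetically by surname: Adeyemi before Lindqvist before Takahashi before Varga.
Among Oyelaran and Vance, alphabetically by surname: Oyelaran before Vance.
Among Castillo, Okonkwo and Vasquez, alphabetically by surname: Castillo before Okonkwo before Vasquez.
Order: Adeyemi, Lindqvist, Takahashi, Varga, Oyelaran, Vance, Castillo, Okonkwo, Vasquez.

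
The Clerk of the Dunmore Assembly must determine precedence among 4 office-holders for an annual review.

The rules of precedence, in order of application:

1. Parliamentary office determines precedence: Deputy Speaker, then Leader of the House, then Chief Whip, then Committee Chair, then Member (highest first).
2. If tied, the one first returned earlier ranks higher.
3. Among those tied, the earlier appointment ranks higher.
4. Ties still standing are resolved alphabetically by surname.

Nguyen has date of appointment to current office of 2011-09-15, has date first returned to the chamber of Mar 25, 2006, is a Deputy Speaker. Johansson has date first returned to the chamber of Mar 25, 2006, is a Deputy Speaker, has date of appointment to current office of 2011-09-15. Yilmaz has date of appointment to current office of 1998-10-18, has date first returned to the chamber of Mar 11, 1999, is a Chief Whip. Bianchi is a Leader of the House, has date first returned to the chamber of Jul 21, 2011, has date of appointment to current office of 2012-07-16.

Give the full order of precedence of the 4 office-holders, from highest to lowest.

By parliamentary office: Johansson and Nguyen (Deputy Speaker); then Bianchi (Leader of the House); then Yilmaz (Chief Whip).
Johansson and Nguyen both have date first returned to the chamber Mar 25, 2006, so the next rule applies.
Johansson and Nguyen both have date of appointment to current office 2011-09-15, so the next rule applies.
Among Johansson and Nguyen, alphabetically by surname: Johansson before Nguyen.
Full order: Johansson, Nguyen, Bianchi, Yilmaz.

Johansson, Nguyen, Bianchi, Yilmaz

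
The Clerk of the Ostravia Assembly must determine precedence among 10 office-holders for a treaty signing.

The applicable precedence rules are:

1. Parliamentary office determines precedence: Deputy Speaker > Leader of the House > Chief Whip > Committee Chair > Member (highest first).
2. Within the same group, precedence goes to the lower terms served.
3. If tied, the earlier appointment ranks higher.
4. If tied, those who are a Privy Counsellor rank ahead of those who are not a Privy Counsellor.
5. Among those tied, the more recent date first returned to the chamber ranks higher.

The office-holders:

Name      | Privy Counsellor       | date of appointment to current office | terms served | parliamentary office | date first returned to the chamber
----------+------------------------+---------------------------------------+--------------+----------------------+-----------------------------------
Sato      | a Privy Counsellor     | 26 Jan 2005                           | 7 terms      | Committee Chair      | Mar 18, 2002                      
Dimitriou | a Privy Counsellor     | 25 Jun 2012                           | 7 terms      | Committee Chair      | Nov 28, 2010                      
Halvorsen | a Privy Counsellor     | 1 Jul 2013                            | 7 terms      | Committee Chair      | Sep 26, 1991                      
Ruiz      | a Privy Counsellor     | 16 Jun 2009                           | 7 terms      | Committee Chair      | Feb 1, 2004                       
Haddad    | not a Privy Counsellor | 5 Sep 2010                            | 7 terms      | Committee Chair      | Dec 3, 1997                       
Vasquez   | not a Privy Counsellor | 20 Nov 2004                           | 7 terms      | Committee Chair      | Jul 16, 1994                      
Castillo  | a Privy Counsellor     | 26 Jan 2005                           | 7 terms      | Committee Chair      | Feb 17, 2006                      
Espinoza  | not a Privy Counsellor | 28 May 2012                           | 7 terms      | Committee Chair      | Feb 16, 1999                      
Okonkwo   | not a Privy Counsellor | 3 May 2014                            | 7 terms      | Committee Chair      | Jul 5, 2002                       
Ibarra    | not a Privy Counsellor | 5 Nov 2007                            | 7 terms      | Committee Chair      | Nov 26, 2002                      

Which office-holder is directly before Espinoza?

Haddad

By parliamentary office: Vasquez, Castillo, Sato, Ibarra, Ruiz, Haddad, Espinoza, Dimitriou, Halvorsen and Okonkwo (Committee Chair).
Vasquez, Castillo, Sato, Ibarra, Ruiz, Haddad, Espinoza, Dimitriou, Halvorsen and Okonkwo all have terms served 7 terms, so the next rule applies.
Among Vasquez, Castillo, Sato, Ibarra, Ruiz, Haddad, Espinoza, Dimitriou, Halvorsen and Okonkwo, by date of appointment to current office (earlier first): Vasquez (20 Nov 2004) before Castillo and Sato (26 Jan 2005) before Ibarra (5 Nov 2007) before Ruiz (16 Jun 2009) before Haddad (5 Sep 2010) before Espinoza (28 May 2012) before Dimitriou (25 Jun 2012) before Halvorsen (1 Jul 2013) before Okonkwo (3 May 2014).
Castillo and Sato are each a Privy Counsellor, so the next rule applies.
Among Castillo and Sato, by date first returned to the chamber (later first): Castillo (Feb 17, 2006) before Sato (Mar 18, 2002).
Order: Vasquez, Castillo, Sato, Ibarra, Ruiz, Haddad, Espinoza, Dimitriou, Halvorsen, Okonkwo.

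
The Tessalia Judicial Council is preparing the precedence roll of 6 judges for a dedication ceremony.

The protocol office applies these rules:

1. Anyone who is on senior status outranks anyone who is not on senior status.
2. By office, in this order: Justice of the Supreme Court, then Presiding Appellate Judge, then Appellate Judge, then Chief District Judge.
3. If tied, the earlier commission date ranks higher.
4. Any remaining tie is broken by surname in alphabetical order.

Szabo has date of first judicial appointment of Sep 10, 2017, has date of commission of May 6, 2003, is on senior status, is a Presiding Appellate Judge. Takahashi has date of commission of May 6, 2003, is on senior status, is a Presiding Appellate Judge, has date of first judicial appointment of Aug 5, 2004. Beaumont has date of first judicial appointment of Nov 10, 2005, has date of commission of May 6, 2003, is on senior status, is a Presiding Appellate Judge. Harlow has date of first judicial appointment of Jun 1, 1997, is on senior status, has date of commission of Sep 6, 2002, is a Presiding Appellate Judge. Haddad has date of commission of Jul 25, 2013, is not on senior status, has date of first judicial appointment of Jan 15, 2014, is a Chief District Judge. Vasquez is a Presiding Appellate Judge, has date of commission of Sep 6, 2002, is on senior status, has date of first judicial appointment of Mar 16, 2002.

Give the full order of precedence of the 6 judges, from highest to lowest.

Harlow, Vasquez, Beaumont, Szabo, Takahashi, Haddad

By the first rule: Harlow, Vasquez, Beaumont, Szabo and Takahashi (each on senior status); then Haddad (not on senior status).
Harlow, Vasquez, Beaumont, Szabo and Takahashi are each Presiding Appellate Judge, so the next rule applies.
Among Harlow, Vasquez, Beaumont, Szabo and Takahashi, by date of commission (earlier first): Harlow and Vasquez (Sep 6, 2002) before Beaumont, Szabo and Takahashi (May 6, 2003).
Among Harlow and Vasquez, alphabetically by surname: Harlow before Vasquez.
Among Beaumont, Szabo and Takahashi, alphabetically by surname: Beaumont before Szabo before Takahashi.
Full order: Harlow, Vasquez, Beaumont, Szabo, Takahashi, Haddad.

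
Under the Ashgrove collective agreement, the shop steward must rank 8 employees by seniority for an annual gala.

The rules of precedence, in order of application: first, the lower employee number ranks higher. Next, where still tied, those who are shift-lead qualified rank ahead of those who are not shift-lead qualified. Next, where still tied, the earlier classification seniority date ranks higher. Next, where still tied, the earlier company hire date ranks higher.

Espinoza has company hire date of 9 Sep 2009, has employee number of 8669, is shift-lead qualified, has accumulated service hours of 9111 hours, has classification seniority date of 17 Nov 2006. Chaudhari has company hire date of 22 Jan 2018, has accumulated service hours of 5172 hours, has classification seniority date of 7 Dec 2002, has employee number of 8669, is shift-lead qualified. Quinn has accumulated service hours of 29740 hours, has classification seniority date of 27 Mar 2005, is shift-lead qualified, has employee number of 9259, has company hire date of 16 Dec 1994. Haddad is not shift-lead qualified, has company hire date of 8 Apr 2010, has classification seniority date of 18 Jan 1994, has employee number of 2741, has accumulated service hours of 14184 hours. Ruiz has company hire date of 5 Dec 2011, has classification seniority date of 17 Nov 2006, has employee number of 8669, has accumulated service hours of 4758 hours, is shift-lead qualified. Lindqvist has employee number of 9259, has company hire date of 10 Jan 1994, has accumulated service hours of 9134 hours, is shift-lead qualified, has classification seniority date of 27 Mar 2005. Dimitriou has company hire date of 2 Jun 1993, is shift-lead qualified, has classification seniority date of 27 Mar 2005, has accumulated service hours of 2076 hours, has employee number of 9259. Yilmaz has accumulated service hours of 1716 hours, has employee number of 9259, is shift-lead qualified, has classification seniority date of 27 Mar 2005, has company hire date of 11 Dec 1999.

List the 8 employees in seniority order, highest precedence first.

By employee number (lower first): Haddad (2741); then Chaudhari, Espinoza and Ruiz (each 8669); then Dimitriou, Lindqvist, Quinn and Yilmaz (each 9259).
Chaudhari, Espinoza and Ruiz are each shift-lead qualified, so the next rule applies.
Among Chaudhari, Espinoza and Ruiz, by classification seniority date (earlier first): Chaudhari (7 Dec 2002) before Espinoza and Ruiz (17 Nov 2006).
Among Espinoza and Ruiz, by company hire date (earlier first): Espinoza (9 Sep 2009) before Ruiz (5 Dec 2011).
Dimitriou, Lindqvist, Quinn and Yilmaz are each shift-lead qualified, so the next rule applies.
Dimitriou, Lindqvist, Quinn and Yilmaz all have classification seniority date 27 Mar 2005, so the next rule applies.
Among Dimitriou, Lindqvist, Quinn and Yilmaz, by company hire date (earlier first): Dimitriou (2 Jun 1993) before Lindqvist (10 Jan 1994) before Quinn (16 Dec 1994) before Yilmaz (11 Dec 1999).
Full order: Haddad, Chaudhari, Espinoza, Ruiz, Dimitriou, Lindqvist, Quinn, Yilmaz.

Haddad, Chaudhari, Espinoza, Ruiz, Dimitriou, Lindqvist, Quinn, Yilmaz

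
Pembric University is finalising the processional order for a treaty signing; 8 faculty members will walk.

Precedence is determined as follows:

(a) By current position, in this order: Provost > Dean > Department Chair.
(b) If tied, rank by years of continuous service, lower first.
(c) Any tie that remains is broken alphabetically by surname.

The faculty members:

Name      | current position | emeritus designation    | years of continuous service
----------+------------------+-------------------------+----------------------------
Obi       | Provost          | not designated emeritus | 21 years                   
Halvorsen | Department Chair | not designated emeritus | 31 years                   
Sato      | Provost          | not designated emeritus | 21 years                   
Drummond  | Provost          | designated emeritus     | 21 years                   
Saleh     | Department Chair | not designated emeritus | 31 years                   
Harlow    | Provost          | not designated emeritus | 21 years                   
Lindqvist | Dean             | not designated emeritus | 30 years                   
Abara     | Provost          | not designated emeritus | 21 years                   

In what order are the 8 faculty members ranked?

Abara, Drummond, Harlow, Obi, Sato, Lindqvist, Halvorsen, Saleh

By current position: Abara, Drummond, Harlow, Obi and Sato (Provost); then Lindqvist (Dean); then Halvorsen and Saleh (Department Chair).
Abara, Drummond, Harlow, Obi and Sato all have years of continuous service 21 years, so the next rule applies.
Among Abara, Drummond, Harlow, Obi and Sato, alphabetically by surname: Abara before Drummond before Harlow before Obi before Sato.
Halvorsen and Saleh both have years of continuous service 31 years, so the next rule applies.
Among Halvorsen and Saleh, alphabetically by surname: Halvorsen before Saleh.
Full order: Abara, Drummond, Harlow, Obi, Sato, Lindqvist, Halvorsen, Saleh.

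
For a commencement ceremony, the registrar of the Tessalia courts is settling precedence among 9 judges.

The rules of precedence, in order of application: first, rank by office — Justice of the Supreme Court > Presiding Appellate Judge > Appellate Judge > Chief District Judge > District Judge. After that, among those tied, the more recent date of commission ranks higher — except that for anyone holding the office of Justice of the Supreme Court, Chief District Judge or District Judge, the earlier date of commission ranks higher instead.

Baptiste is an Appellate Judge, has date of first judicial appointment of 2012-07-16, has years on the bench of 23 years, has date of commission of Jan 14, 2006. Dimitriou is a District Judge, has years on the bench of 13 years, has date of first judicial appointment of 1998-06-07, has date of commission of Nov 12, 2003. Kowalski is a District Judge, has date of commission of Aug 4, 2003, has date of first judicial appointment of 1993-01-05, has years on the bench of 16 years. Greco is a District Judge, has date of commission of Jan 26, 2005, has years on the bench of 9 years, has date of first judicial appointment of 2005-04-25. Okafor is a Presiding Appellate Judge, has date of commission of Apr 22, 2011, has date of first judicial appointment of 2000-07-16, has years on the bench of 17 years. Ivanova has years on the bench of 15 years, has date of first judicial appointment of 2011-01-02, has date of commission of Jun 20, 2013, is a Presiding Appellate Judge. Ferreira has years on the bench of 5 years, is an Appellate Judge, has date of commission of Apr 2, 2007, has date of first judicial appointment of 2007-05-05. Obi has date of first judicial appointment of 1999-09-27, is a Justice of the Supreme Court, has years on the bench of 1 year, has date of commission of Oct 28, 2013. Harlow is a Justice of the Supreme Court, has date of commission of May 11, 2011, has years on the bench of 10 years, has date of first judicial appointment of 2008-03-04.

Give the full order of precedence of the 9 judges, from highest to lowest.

Harlow, Obi, Ivanova, Okafor, Ferreira, Baptiste, Kowalski, Dimitriou, Greco

By office: Harlow and Obi (Justice of the Supreme Court); then Ivanova and Okafor (Presiding Appellate Judge); then Ferreira and Baptiste (Appellate Judge); then Kowalski, Dimitriou and Greco (District Judge).
Among Harlow and Obi, by date of commission (earlier first) (reversed rule for this group): Harlow (May 11, 2011) before Obi (Oct 28, 2013).
Among Ivanova and Okafor, by date of commission (later first): Ivanova (Jun 20, 2013) before Okafor (Apr 22, 2011).
Among Ferreira and Baptiste, by date of commission (later first): Ferreira (Apr 2, 2007) before Baptiste (Jan 14, 2006).
Among Kowalski, Dimitriou and Greco, by date of commission (earlier first) (reversed rule for this group): Kowalski (Aug 4, 2003) before Dimitriou (Nov 12, 2003) before Greco (Jan 26, 2005).
Full order: Harlow, Obi, Ivanova, Okafor, Ferreira, Baptiste, Kowalski, Dimitriou, Greco.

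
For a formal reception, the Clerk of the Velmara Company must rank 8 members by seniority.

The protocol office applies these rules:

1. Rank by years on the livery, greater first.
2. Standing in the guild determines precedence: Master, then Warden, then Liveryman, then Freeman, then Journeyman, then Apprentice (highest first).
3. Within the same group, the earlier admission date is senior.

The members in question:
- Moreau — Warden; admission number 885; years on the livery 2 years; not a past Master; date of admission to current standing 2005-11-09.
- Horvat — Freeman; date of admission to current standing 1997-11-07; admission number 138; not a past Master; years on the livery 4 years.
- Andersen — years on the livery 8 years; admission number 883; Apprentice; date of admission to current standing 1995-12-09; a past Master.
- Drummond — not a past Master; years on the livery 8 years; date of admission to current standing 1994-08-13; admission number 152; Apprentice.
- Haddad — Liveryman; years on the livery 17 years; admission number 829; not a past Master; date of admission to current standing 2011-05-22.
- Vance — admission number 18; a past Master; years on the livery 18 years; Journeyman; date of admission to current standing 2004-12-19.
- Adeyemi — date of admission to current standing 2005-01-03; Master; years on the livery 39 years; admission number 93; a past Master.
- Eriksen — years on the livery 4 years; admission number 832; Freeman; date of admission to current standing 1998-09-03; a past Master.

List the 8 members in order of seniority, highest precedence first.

Adeyemi, Vance, Haddad, Drummond, Andersen, Horvat, Eriksen, Moreau

By years on the livery (higher first): Adeyemi (39 years); then Vance (18 years); then Haddad (17 years); then Drummond and Andersen (both 8 years); then Horvat and Eriksen (both 4 years); then Moreau (2 years).
Drummond and Andersen are each Apprentice, so the next rule applies.
Among Drummond and Andersen, by date of admission to current standing (earlier first): Drummond (1994-08-13) before Andersen (1995-12-09).
Horvat and Eriksen are each Freeman, so the next rule applies.
Among Horvat and Eriksen, by date of admission to current standing (earlier first): Horvat (1997-11-07) before Eriksen (1998-09-03).
Full order: Adeyemi, Vance, Haddad, Drummond, Andersen, Horvat, Eriksen, Moreau.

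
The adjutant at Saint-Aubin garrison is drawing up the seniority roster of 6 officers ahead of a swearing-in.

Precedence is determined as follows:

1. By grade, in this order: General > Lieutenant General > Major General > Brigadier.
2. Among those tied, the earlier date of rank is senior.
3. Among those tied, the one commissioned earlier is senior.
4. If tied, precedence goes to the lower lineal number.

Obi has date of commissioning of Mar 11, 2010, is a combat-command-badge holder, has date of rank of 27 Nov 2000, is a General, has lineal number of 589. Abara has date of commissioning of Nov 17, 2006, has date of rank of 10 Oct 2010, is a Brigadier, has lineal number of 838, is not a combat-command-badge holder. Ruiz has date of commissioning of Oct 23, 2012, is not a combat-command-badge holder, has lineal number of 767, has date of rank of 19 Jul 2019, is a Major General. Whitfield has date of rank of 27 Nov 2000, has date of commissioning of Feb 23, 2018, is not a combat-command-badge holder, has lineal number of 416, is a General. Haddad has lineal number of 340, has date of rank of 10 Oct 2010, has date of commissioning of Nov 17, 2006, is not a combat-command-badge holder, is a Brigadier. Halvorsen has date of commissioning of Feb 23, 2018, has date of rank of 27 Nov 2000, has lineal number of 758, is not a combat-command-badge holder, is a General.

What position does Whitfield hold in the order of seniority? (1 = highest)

2

By grade: Obi, Whitfield and Halvorsen (General); then Ruiz (Major General); then Haddad and Abara (Brigadier).
Obi, Whitfield and Halvorsen all have date of rank 27 Nov 2000, so the next rule applies.
Among Obi, Whitfield and Halvorsen, by date of commissioning (earlier first): Obi (Mar 11, 2010) before Whitfield and Halvorsen (Feb 23, 2018).
Among Whitfield and Halvorsen, by lineal number (lower first): Whitfield (416) before Halvorsen (758).
Haddad and Abara both have date of rank 10 Oct 2010, so the next rule applies.
Haddad and Abara both have date of commissioning Nov 17, 2006, so the next rule applies.
Among Haddad and Abara, by lineal number (lower first): Haddad (340) before Abara (838).
Order: Obi, Whitfield, Halvorsen, Ruiz, Haddad, Abara. So position 2.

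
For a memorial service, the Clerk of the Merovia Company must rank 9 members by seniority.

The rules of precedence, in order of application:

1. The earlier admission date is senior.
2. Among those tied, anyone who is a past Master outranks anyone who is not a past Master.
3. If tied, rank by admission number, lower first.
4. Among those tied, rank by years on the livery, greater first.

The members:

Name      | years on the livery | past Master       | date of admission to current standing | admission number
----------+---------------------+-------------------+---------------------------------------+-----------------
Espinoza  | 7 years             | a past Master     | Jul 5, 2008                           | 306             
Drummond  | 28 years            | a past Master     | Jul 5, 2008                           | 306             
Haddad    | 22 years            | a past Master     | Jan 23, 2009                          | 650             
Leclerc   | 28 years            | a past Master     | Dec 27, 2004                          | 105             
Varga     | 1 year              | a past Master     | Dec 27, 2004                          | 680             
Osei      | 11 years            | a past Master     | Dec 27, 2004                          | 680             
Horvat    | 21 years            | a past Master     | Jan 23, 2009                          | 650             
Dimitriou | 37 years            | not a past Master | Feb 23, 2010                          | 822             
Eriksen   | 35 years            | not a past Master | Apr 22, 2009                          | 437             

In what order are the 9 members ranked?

Leclerc, Osei, Varga, Drummond, Espinoza, Haddad, Horvat, Eriksen, Dimitriou

By date of admission to current standing (earlier first): Leclerc, Osei and Varga (each Dec 27, 2004); then Drummond and Espinoza (both Jul 5, 2008); then Haddad and Horvat (both Jan 23, 2009); then Eriksen (Apr 22, 2009); then Dimitriou (Feb 23, 2010).
Leclerc, Osei and Varga are each a past Master, so the next rule applies.
Among Leclerc, Osei and Varga, by admission number (lower first): Leclerc (105) before Osei and Varga (680).
Among Osei and Varga, by years on the livery (higher first): Osei (11 years) before Varga (1 year).
Drummond and Espinoza are each a past Master, so the next rule applies.
Drummond and Espinoza both have admission number 306, so the next rule applies.
Among Drummond and Espinoza, by years on the livery (higher first): Drummond (28 years) before Espinoza (7 years).
Haddad and Horvat are each a past Master, so the next rule applies.
Haddad and Horvat both have admission number 650, so the next rule applies.
Among Haddad and Horvat, by years on the livery (higher first): Haddad (22 years) before Horvat (21 years).
Full order: Leclerc, Osei, Varga, Drummond, Espinoza, Haddad, Horvat, Eriksen, Dimitriou.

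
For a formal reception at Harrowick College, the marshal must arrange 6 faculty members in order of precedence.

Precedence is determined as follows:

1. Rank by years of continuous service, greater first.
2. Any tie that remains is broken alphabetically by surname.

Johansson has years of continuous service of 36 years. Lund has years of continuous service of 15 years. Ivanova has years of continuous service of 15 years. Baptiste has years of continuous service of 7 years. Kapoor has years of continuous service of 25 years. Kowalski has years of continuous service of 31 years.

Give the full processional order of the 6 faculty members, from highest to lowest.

Johansson, Kowalski, Kapoor, Ivanova, Lund, Baptiste

By years of continuous service (higher first): Johansson (36 years); then Kowalski (31 years); then Kapoor (25 years); then Ivanova and Lund (both 15 years); then Baptiste (7 years).
Among Ivanova and Lund, alphabetically by surname: Ivanova before Lund.
Full order: Johansson, Kowalski, Kapoor, Ivanova, Lund, Baptiste.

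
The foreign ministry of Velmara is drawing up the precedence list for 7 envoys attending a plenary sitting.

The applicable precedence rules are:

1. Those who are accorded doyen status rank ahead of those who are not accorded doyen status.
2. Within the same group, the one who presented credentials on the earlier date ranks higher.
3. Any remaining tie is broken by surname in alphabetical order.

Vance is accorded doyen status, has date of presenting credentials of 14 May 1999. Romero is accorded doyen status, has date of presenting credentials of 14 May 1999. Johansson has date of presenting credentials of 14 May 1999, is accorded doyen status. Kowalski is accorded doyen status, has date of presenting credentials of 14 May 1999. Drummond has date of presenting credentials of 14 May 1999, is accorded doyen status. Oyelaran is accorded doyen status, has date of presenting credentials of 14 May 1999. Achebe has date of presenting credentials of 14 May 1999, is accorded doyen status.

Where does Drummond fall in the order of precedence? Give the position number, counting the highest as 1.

2

By the first rule: Achebe, Drummond, Johansson, Kowalski, Oyelaran, Romero and Vance (each accorded doyen status).
Achebe, Drummond, Johansson, Kowalski, Oyelaran, Romero and Vance all have date of presenting credentials 14 May 1999, so the next rule applies.
Among Achebe, Drummond, Johansson, Kowalski, Oyelaran, Romero and Vance, alphabetically by surname: Achebe before Drummond before Johansson before Kowalski before Oyelaran before Romero before Vance.
Order: Achebe, Drummond, Johansson, Kowalski, Oyelaran, Romero, Vance. So position 2.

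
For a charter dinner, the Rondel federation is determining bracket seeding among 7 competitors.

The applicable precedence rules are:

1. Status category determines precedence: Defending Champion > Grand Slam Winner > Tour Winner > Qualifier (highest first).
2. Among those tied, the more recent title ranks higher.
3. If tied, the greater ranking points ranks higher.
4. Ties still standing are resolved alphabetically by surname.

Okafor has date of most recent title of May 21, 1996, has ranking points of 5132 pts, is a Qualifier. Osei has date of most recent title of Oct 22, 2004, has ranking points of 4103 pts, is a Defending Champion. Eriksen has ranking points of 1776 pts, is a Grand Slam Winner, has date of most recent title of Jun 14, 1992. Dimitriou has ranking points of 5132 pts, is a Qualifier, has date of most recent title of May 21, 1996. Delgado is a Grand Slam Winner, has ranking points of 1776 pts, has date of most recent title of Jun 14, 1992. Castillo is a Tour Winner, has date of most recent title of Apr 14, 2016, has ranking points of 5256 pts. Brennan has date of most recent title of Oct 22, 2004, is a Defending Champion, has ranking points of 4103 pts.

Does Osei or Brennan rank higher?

Brennan

By status category: Brennan and Osei (Defending Champion); then Delgado and Eriksen (Grand Slam Winner); then Castillo (Tour Winner); then Dimitriou and Okafor (Qualifier).
Brennan and Osei both have date of most recent title Oct 22, 2004, so the next rule applies.
Brennan and Osei both have ranking points 4103 pts, so the next rule applies.
Among Brennan and Osei, alphabetically by surname: Brennan before Osei.
Delgado and Eriksen both have date of most recent title Jun 14, 1992, so the next rule applies.
Delgado and Eriksen both have ranking points 1776 pts, so the next rule applies.
Among Delgado and Eriksen, alphabetically by surname: Delgado before Eriksen.
Dimitriou and Okafor both have date of most recent title May 21, 1996, so the next rule applies.
Dimitriou and Okafor both have ranking points 5132 pts, so the next rule applies.
Among Dimitriou and Okafor, alphabetically by surname: Dimitriou before Okafor.
So Brennan takes precedence.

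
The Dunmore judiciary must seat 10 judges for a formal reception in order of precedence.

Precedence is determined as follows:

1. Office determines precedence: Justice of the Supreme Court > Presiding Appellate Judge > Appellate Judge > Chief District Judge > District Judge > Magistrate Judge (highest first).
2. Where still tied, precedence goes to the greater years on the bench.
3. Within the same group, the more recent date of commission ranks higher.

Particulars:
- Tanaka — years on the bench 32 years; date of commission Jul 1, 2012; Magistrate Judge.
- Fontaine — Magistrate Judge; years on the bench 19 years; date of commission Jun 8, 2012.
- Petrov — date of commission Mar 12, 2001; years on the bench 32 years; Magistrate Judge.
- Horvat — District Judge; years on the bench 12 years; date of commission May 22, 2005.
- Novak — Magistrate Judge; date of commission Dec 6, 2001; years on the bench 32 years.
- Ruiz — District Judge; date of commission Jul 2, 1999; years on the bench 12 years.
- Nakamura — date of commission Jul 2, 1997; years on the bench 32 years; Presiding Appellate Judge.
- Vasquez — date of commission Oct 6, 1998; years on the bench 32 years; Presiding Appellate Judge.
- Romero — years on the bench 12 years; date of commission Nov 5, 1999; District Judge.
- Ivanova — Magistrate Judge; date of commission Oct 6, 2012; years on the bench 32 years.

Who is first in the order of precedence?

By office: Vasquez and Nakamura (Presiding Appellate Judge); then Horvat, Romero and Ruiz (District Judge); then Ivanova, Tanaka, Novak, Petrov and Fontaine (Magistrate Judge).
Vasquez and Nakamura both have years on the bench 32 years, so the next rule applies.
Among Vasquez and Nakamura, by date of commission (later first): Vasquez (Oct 6, 1998) before Nakamura (Jul 2, 1997).
Horvat, Romero and Ruiz all have years on the bench 12 years, so the next rule applies.
Among Horvat, Romero and Ruiz, by date of commission (later first): Horvat (May 22, 2005) before Romero (Nov 5, 1999) before Ruiz (Jul 2, 1999).
Among Ivanova, Tanaka, Novak, Petrov and Fontaine, by years on the bench (higher first): Ivanova, Tanaka, Novak and Petrov (32 years) before Fontaine (19 years).
Among Ivanova, Tanaka, Novak and Petrov, by date of commission (later first): Ivanova (Oct 6, 2012) before Tanaka (Jul 1, 2012) before Novak (Dec 6, 2001) before Petrov (Mar 12, 2001).
Order: Vasquez, Nakamura, Horvat, Romero, Ruiz, Ivanova, Tanaka, Novak, Petrov, Fontaine.

Vasquez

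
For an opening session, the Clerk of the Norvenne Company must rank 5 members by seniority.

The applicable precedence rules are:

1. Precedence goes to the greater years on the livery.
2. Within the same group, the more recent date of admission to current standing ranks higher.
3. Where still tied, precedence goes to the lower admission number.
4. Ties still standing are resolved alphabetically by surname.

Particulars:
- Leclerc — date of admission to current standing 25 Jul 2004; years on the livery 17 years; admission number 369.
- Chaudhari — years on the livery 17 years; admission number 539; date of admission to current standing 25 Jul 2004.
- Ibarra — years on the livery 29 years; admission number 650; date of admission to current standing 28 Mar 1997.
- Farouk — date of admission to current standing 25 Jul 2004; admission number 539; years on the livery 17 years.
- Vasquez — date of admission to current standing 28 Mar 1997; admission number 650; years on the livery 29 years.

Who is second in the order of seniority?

By years on the livery (higher first): Ibarra and Vasquez (both 29 years); then Leclerc, Chaudhari and Farouk (each 17 years).
Ibarra and Vasquez both have date of admission to current standing 28 Mar 1997, so the next rule applies.
Ibarra and Vasquez both have admission number 650, so the next rule applies.
Among Ibarra and Vasquez, alphabetically by surname: Ibarra before Vasquez.
Leclerc, Chaudhari and Farouk all have date of admission to current standing 25 Jul 2004, so the next rule applies.
Among Leclerc, Chaudhari and Farouk, by admission number (lower first): Leclerc (369) before Chaudhari and Farouk (539).
Among Chaudhari and Farouk, alphabetically by surname: Chaudhari before Farouk.
Order: Ibarra, Vasquez, Leclerc, Chaudhari, Farouk.

Vasquez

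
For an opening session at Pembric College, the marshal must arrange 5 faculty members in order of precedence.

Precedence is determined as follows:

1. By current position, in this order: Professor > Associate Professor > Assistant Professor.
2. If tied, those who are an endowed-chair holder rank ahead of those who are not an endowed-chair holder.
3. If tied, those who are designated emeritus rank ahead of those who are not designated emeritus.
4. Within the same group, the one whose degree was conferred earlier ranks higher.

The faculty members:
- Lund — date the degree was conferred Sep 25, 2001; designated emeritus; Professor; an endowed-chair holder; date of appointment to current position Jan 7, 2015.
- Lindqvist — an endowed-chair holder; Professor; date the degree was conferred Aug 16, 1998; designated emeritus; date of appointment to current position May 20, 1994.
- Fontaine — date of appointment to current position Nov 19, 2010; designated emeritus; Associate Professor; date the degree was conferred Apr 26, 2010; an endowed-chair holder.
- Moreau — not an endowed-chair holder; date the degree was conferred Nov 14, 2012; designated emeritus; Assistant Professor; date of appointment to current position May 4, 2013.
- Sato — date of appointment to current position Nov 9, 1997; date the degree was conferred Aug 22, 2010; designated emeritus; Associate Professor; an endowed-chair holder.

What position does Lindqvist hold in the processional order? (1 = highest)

By current position: Lindqvist and Lund (Professor); then Fontaine and Sato (Associate Professor); then Moreau (Assistant Professor).
Lindqvist and Lund are each an endowed-chair holder, so the next rule applies.
Lindqvist and Lund are each designated emeritus, so the next rule applies.
Among Lindqvist and Lund, by date the degree was conferred (earlier first): Lindqvist (Aug 16, 1998) before Lund (Sep 25, 2001).
Fontaine and Sato are each an endowed-chair holder, so the next rule applies.
Fontaine and Sato are each designated emeritus, so the next rule applies.
Among Fontaine and Sato, by date the degree was conferred (earlier first): Fontaine (Apr 26, 2010) before Sato (Aug 22, 2010).
Order: Lindqvist, Lund, Fontaine, Sato, Moreau. So position 1.

1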